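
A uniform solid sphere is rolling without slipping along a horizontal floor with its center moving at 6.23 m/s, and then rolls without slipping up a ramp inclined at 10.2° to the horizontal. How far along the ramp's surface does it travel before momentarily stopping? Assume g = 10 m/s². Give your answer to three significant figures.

For this body I = (2/5)MR², i.e. k = I/(MR²) = 0.4.
Since it rolls without slipping, ω = v/R and KE = ½Mv² + ½Iω² = ½(1+k)Mv² = (7/10)Mv².
Setting this equal to Mgh gives the vertical rise h = (1+k)v₀²/(2g) = 1.4×6.23²/(2×10) = 2.717 m.
The distance along the slope is d = h/sinθ = 2.717/sin10.2° ≈ 15.3 m.

d ≈ 15.3 m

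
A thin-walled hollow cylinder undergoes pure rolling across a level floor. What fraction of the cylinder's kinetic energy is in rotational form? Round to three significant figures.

For this body I = MR², i.e. k = I/(MR²) = 1.
Since ω = v/R, the translational part is ½Mv² and the rotational part is ½I(v/R)² = ½kMv²; the total is ½(1+k)Mv².
The rotational fraction is therefore k/(1+k) = 1/2 ≈ 0.500.

fraction ≈ 0.500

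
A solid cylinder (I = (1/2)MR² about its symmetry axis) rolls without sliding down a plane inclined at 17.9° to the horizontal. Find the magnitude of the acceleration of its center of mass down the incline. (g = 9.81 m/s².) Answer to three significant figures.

Here I = (1/2)MR², so the shape factor k = I/(MR²) = 0.5.
Newton's second law down the slope: Mg sinθ − f = Ma. The torque equation fR = Iα (with α = a/R) gives f = kMa.
Eliminating f: Mg sinθ = (1+k)Ma, so a = g sinθ/(1+k) = 9.81 × sin17.9° / 1.5 ≈ 2.01 m/s².

a ≈ 2.01 m/s²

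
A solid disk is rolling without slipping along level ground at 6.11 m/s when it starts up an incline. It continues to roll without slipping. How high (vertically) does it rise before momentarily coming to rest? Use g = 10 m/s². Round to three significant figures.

h ≈ 2.80 m

Here I = (1/2)MR², so the shape factor k = I/(MR²) = 0.5.
Rolling without slipping gives ω = v/R, so the total kinetic energy is ½Mv² + ½Iω² = ½(1+k)Mv² = (3/4)Mv².
At the top the kinetic energy is zero, so (3/4)Mv₀² = Mgh.
Thus h = (1+k)v₀²/(2g) = 1.5 × 6.11² / (2 × 10) ≈ 2.80 m.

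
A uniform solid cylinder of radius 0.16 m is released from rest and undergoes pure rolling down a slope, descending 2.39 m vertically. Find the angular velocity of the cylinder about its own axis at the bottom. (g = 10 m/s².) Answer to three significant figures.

ω ≈ 35.3 rad/s

Here I = (1/2)MR², so the shape factor k = I/(MR²) = 0.5.
Since it rolls without slipping, ω = v/R and KE = ½Mv² + ½Iω² = ½(1+k)Mv² = (3/4)Mv².
Energy conservation Mgh = ½(1+k)Mv² gives v = √(2gh/(1+k)) = √(2 × 10 × 2.39 / 1.5) = 5.645 m/s.
The angular speed follows from ω = v/R = 5.645/0.16 ≈ 35.3 rad/s.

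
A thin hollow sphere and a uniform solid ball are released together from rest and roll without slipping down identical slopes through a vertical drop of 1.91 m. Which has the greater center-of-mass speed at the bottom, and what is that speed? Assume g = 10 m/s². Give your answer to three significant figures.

the uniform solid ball, at v ≈ 5.22 m/s

For rolling without slipping, Mgh = ½(1+k)Mv² where k = I/(MR²), so v = √(2gh/(1+k)).
Thin hollow sphere: k = 2/3, giving v = √(2×10×1.91/1.667) = 4.787 m/s.
Uniform solid ball: k = 0.4, giving v = √(2×10×1.91/1.4) = 5.224 m/s.
The smaller k wins: the uniform solid ball, at ≈ 5.22 m/s.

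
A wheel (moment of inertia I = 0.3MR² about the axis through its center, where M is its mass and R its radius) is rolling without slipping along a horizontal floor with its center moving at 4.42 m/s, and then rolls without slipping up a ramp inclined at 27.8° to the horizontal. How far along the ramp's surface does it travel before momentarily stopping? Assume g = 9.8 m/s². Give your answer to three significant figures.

d ≈ 2.78 m

The moment of inertia is 0.3MR², giving k ≡ I/(MR²) = 0.3.
Pure rolling means v = ωR; then KE = ½Mv² + ½I(v/R)² = ½(1+k)Mv² = (13/20)Mv².
Setting this equal to Mgh gives the vertical rise h = (1+k)v₀²/(2g) = 1.3×4.42²/(2×9.8) = 1.296 m.
Along the incline, d = h/sinθ = 1.296/sin27.8° ≈ 2.78 m.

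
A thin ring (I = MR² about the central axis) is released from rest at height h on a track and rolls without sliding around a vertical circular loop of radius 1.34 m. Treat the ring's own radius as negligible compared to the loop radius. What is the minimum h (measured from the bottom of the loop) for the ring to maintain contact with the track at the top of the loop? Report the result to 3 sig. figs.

h_min ≈ 4.02 m

The moment of inertia is MR², giving k ≡ I/(MR²) = 1.
At the top, contact is just lost when gravity alone supplies the centripetal force: Mg = Mv_top²/r, i.e. v_top² = gr.
With ω = v/R, the kinetic energy at speed v is ½(1+k)Mv² = Mv².
Energy conservation from release (height h) to the top (height 2r): Mgh = Mg(2r) + M·gr.
Thus h_min = 2r + (1+k)r/2 = r(2 + 2/2) = 1.34 × 3 ≈ 4.02 m.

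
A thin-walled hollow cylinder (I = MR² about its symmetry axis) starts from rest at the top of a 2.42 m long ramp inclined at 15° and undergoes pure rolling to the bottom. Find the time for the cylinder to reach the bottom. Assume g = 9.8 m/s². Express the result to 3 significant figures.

t ≈ 1.95 s

With I = MR², the ratio k = I/(MR²) is 1.
Newton's second law down the slope: Mg sinθ − f = Ma. The torque equation fR = Iα (with α = a/R) gives f = kMa.
Hence a = g sinθ/(1+k) = 9.8×sin15°/2 = 1.268 m/s².
Starting from rest, L = ½at², so t = √(2L/a) = √(2×2.42/1.268) ≈ 1.95 s.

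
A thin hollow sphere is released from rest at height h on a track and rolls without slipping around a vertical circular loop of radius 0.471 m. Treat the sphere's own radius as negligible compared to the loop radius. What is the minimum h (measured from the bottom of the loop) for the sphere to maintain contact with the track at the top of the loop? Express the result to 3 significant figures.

Here I = (2/3)MR², so the shape factor k = I/(MR²) = 2/3.
At the top, contact is just lost when gravity alone supplies the centripetal force: Mg = Mv_top²/r, i.e. v_top² = gr.
With ω = v/R, the kinetic energy at speed v is ½(1+k)Mv² = (5/6)Mv².
Energy conservation from release (height h) to the top (height 2r): Mgh = Mg(2r) + (5/6)M·gr.
Thus h_min = 2r + (1+k)r/2 = r(2 + 1.667/2) = 0.471 × 2.833 ≈ 1.33 m.

h_min ≈ 1.33 m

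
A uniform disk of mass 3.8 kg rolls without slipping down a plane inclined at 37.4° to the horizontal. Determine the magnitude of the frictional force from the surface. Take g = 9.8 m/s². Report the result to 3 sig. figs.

With I = (1/2)MR², the ratio k = I/(MR²) is 0.5.
Newton's second law down the slope: Mg sinθ − f = Ma. The torque equation fR = Iα (with α = a/R) gives f = kMa.
Combining, a = g sinθ/(1+k) and f = kMa = kMg sinθ/(1+k).
f = 0.5 × 3.8 × 9.8 × sin37.4° / 1.5 ≈ 7.54 N.

f ≈ 7.54 N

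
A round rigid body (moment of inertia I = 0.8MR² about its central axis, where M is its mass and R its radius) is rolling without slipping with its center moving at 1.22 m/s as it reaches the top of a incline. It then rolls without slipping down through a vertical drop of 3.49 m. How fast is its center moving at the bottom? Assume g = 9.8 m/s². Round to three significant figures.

v ≈ 6.28 m/s

The moment of inertia is 0.8MR², giving k ≡ I/(MR²) = 0.8.
Rolling without slipping gives ω = v/R, so the total kinetic energy is ½Mv² + ½Iω² = ½(1+k)Mv² = (9/10)Mv².
Conserving energy between top and bottom: (9/10)Mv² = (9/10)Mv₀² + Mgh, hence v² = v₀² + 2gh/(1+k).
v = √(1.22² + 2×9.8×3.49/1.8) = √39.49 ≈ 6.28 m/s.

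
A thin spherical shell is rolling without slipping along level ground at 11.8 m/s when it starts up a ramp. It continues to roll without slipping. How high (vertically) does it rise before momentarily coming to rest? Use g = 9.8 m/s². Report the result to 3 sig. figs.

With I = (2/3)MR², the ratio k = I/(MR²) is 2/3.
The rolling condition ω = v/R makes the rotational term ½I(v/R)² = ½kMv², so KE_total = ½(1+k)Mv² = (5/6)Mv².
At the top the kinetic energy is zero, so (5/6)Mv₀² = Mgh.
Thus h = (1+k)v₀²/(2g) = 1.667 × 11.8² / (2 × 9.8) ≈ 11.8 m.

h ≈ 11.8 m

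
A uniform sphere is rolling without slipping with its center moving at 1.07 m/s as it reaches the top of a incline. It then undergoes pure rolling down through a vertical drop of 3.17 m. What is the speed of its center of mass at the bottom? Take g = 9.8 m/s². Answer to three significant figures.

For this body I = (2/5)MR², i.e. k = I/(MR²) = 0.4.
Rolling without slipping gives ω = v/R, so the total kinetic energy is ½Mv² + ½Iω² = ½(1+k)Mv² = (7/10)Mv².
Conserving energy between top and bottom: (7/10)Mv² = (7/10)Mv₀² + Mgh, hence v² = v₀² + 2gh/(1+k).
v = √(1.07² + 2×9.8×3.17/1.4) = √45.52 ≈ 6.75 m/s.

v ≈ 6.75 m/s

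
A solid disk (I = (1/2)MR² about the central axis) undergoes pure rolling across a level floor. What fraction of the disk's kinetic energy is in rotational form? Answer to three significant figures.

fraction ≈ 0.333

For this body I = (1/2)MR², i.e. k = I/(MR²) = 0.5.
With ω = v/R, KE_trans = ½Mv² and KE_rot = ½Iω² = ½kMv², so KE_total = ½(1+k)Mv².
The rotational fraction is therefore k/(1+k) = 0.5/1.5 ≈ 0.333.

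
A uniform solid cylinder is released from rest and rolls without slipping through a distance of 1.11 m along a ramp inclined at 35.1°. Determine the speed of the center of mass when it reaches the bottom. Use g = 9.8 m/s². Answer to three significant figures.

The moment of inertia is (1/2)MR², giving k ≡ I/(MR²) = 0.5.
Rolling without slipping gives ω = v/R, so the total kinetic energy is ½Mv² + ½Iω² = ½(1+k)Mv² = (3/4)Mv².
The vertical drop is h = L sinθ = 1.11 × sin35.1° = 0.6383 m.
Energy conservation: Mgh = (3/4)Mv², so v = √(2gh/(1+k)) = √(2 × 9.8 × 0.6383 / 1.5) ≈ 2.89 m/s.

v ≈ 2.89 m/s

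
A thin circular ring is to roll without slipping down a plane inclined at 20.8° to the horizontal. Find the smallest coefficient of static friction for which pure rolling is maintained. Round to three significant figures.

With I = MR², the ratio k = I/(MR²) is 1.
Newton's second law down the slope: Mg sinθ − f = Ma. The torque equation fR = Iα (with α = a/R) gives f = kMa.
These give a = g sinθ/(1+k) and the required friction f = kMg sinθ/(1+k).
With N = Mg cosθ, the no-slip condition f ≤ μN gives μ_min = f/N = k tanθ/(1+k).
μ_min = 1 × tan20.8° / 2 ≈ 0.190.

μ_min ≈ 0.190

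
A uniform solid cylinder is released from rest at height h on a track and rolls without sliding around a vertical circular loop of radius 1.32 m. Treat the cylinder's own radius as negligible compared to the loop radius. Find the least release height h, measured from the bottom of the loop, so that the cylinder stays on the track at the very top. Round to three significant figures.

h_min ≈ 3.63 m

Here I = (1/2)MR², so the shape factor k = I/(MR²) = 0.5.
At the top, contact is just lost when gravity alone supplies the centripetal force: Mg = Mv_top²/r, i.e. v_top² = gr.
With ω = v/R, the kinetic energy at speed v is ½(1+k)Mv² = (3/4)Mv².
Energy conservation from release (height h) to the top (height 2r): Mgh = Mg(2r) + (3/4)M·gr.
Thus h_min = 2r + (1+k)r/2 = r(2 + 1.5/2) = 1.32 × 2.75 ≈ 3.63 m.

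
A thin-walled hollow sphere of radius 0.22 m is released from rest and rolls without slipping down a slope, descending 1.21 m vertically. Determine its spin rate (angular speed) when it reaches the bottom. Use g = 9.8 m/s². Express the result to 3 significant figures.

The moment of inertia is (2/3)MR², giving k ≡ I/(MR²) = 2/3.
Since it rolls without slipping, ω = v/R and KE = ½Mv² + ½Iω² = ½(1+k)Mv² = (5/6)Mv².
Energy conservation Mgh = ½(1+k)Mv² gives v = √(2gh/(1+k)) = √(2 × 9.8 × 1.21 / 1.667) = 3.772 m/s.
Then ω = v/R = 3.772 / 0.22 ≈ 17.1 rad/s.

ω ≈ 17.1 rad/s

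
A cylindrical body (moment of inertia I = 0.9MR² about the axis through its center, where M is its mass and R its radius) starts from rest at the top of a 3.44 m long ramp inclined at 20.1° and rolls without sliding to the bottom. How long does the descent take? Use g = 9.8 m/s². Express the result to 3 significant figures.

The moment of inertia is 0.9MR², giving k ≡ I/(MR²) = 0.9.
Newton's second law down the slope: Mg sinθ − f = Ma. The torque equation fR = Iα (with α = a/R) gives f = kMa.
Hence a = g sinθ/(1+k) = 9.8×sin20.1°/1.9 = 1.773 m/s².
Starting from rest, L = ½at², so t = √(2L/a) = √(2×3.44/1.773) ≈ 1.97 s.

t ≈ 1.97 s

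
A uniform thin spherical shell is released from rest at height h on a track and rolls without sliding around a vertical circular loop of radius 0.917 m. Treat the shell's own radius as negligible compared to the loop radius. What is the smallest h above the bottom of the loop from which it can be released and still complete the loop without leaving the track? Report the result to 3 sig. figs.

h_min ≈ 2.60 m

Here I = (2/3)MR², so the shape factor k = I/(MR²) = 2/3.
At the top of the loop, the minimum-contact condition is Mg = Mv_top²/r, so v_top² = gr.
With ω = v/R, the kinetic energy at speed v is ½(1+k)Mv² = (5/6)Mv².
Energy conservation from release (height h) to the top (height 2r): Mgh = Mg(2r) + (5/6)M·gr.
Thus h_min = 2r + (1+k)r/2 = r(2 + 1.667/2) = 0.917 × 2.833 ≈ 2.60 m.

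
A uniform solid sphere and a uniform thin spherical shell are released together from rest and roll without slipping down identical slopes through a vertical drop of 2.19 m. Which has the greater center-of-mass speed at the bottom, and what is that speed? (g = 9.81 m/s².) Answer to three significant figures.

For rolling without slipping, Mgh = ½(1+k)Mv² where k = I/(MR²), so v = √(2gh/(1+k)).
Uniform solid sphere: k = 0.4, giving v = √(2×9.81×2.19/1.4) = 5.54 m/s.
Uniform thin spherical shell: k = 2/3, giving v = √(2×9.81×2.19/1.667) = 5.077 m/s.
The smaller k wins: the uniform solid sphere, at ≈ 5.54 m/s.

the uniform solid sphere, at v ≈ 5.54 m/s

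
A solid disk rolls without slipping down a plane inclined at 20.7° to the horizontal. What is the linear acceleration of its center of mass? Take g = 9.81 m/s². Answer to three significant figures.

a ≈ 2.31 m/s²

Here I = (1/2)MR², so the shape factor k = I/(MR²) = 0.5.
Along the incline Mg sinθ − f = Ma, and torque about the center fR = Iα = kMR²(a/R) gives f = kMa.
Eliminating f: Mg sinθ = (1+k)Ma, so a = g sinθ/(1+k) = 9.81 × sin20.7° / 1.5 ≈ 2.31 m/s².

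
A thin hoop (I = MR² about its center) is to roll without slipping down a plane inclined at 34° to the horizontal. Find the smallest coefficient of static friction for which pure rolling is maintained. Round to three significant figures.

μ_min ≈ 0.337

Here I = MR², so the shape factor k = I/(MR²) = 1.
Newton's second law down the slope: Mg sinθ − f = Ma. The torque equation fR = Iα (with α = a/R) gives f = kMa.
These give a = g sinθ/(1+k) and the required friction f = kMg sinθ/(1+k).
With N = Mg cosθ, the no-slip condition f ≤ μN gives μ_min = f/N = k tanθ/(1+k).
μ_min = 1 × tan34° / 2 ≈ 0.337.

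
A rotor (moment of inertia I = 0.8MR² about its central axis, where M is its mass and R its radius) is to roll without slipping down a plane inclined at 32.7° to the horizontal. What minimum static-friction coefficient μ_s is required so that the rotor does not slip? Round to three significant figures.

For this body I = 0.8MR², i.e. k = I/(MR²) = 0.8.
Translational: Mg sinθ − f = Ma. Rotational about the CM: fR = Iα = kMRa, so f = kMa.
These give a = g sinθ/(1+k) and the required friction f = kMg sinθ/(1+k).
With N = Mg cosθ, the no-slip condition f ≤ μN gives μ_min = f/N = k tanθ/(1+k).
μ_min = 0.8 × tan32.7° / 1.8 ≈ 0.285.

μ_min ≈ 0.285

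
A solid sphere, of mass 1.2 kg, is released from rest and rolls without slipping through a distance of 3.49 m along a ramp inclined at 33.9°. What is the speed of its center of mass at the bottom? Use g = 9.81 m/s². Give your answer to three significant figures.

For this body I = (2/5)MR², i.e. k = I/(MR²) = 0.4.
Pure rolling means v = ωR; then KE = ½Mv² + ½I(v/R)² = ½(1+k)Mv² = (7/10)Mv².
The vertical drop is h = L sinθ = 3.49 × sin33.9° = 1.947 m.
Energy conservation: Mgh = (7/10)Mv², so v = √(2gh/(1+k)) = √(2 × 9.81 × 1.947 / 1.4) ≈ 5.22 m/s.

v ≈ 5.22 m/s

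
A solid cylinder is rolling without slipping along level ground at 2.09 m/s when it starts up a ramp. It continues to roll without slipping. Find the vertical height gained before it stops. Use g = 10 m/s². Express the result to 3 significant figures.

h ≈ 0.328 m

The moment of inertia is (1/2)MR², giving k ≡ I/(MR²) = 0.5.
Rolling without slipping gives ω = v/R, so the total kinetic energy is ½Mv² + ½Iω² = ½(1+k)Mv² = (3/4)Mv².
All of this converts to potential energy at the highest point: (3/4)Mv₀² = Mgh.
Thus h = (1+k)v₀²/(2g) = 1.5 × 2.09² / (2 × 10) ≈ 0.328 m.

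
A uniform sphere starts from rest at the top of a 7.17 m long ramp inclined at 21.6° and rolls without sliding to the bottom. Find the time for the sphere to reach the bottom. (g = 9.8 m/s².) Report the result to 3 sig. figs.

With I = (2/5)MR², the ratio k = I/(MR²) is 0.4.
Translational: Mg sinθ − f = Ma. Rotational about the CM: fR = Iα = kMRa, so f = kMa.
Hence a = g sinθ/(1+k) = 9.8×sin21.6°/1.4 = 2.577 m/s².
With constant a from rest, t = √(2L/a) = √(2·7.17/2.577) ≈ 2.36 s.

t ≈ 2.36 s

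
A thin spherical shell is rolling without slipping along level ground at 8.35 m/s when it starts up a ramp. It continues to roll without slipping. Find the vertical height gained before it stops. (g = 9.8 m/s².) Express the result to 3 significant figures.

h ≈ 5.93 m

The moment of inertia is (2/3)MR², giving k ≡ I/(MR²) = 2/3.
The rolling condition ω = v/R makes the rotational term ½I(v/R)² = ½kMv², so KE_total = ½(1+k)Mv² = (5/6)Mv².
At the top the kinetic energy is zero, so (5/6)Mv₀² = Mgh.
Thus h = (1+k)v₀²/(2g) = 1.667 × 8.35² / (2 × 9.8) ≈ 5.93 m.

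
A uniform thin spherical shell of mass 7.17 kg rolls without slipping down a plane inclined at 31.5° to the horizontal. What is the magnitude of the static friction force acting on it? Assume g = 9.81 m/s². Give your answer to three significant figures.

Here I = (2/3)MR², so the shape factor k = I/(MR²) = 2/3.
Translational: Mg sinθ − f = Ma. Rotational about the CM: fR = Iα = kMRa, so f = kMa.
Combining, a = g sinθ/(1+k) and f = kMa = kMg sinθ/(1+k).
f = (2/3) × 7.17 × 9.81 × sin31.5° / 1.667 ≈ 14.7 N.

f ≈ 14.7 N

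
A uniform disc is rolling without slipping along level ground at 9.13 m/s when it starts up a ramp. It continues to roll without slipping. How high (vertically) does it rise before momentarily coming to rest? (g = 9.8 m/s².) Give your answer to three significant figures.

For this body I = (1/2)MR², i.e. k = I/(MR²) = 0.5.
Since it rolls without slipping, ω = v/R and KE = ½Mv² + ½Iω² = ½(1+k)Mv² = (3/4)Mv².
All of this converts to potential energy at the highest point: (3/4)Mv₀² = Mgh.
Thus h = (1+k)v₀²/(2g) = 1.5 × 9.13² / (2 × 9.8) ≈ 6.38 m.

h ≈ 6.38 m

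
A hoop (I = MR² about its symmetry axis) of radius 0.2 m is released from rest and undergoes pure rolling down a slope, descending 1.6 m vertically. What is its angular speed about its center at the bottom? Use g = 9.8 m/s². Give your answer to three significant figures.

Here I = MR², so the shape factor k = I/(MR²) = 1.
Rolling without slipping gives ω = v/R, so the total kinetic energy is ½Mv² + ½Iω² = ½(1+k)Mv² = Mv².
Energy conservation Mgh = ½(1+k)Mv² gives v = √(2gh/(1+k)) = √(2 × 9.8 × 1.6 / 2) = 3.96 m/s.
Then ω = v/R = 3.96 / 0.2 ≈ 19.8 rad/s.

ω ≈ 19.8 rad/s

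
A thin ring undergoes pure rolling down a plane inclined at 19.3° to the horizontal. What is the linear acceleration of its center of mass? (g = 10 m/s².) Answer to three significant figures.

a ≈ 1.65 m/s²

For this body I = MR², i.e. k = I/(MR²) = 1.
Newton's second law down the slope: Mg sinθ − f = Ma. The torque equation fR = Iα (with α = a/R) gives f = kMa.
Eliminating f: Mg sinθ = (1+k)Ma, so a = g sinθ/(1+k) = 10 × sin19.3° / 2 ≈ 1.65 m/s².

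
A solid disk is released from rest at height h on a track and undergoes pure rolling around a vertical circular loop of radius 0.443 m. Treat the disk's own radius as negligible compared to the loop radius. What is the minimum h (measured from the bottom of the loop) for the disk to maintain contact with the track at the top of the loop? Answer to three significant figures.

Here I = (1/2)MR², so the shape factor k = I/(MR²) = 0.5.
At the top, contact is just lost when gravity alone supplies the centripetal force: Mg = Mv_top²/r, i.e. v_top² = gr.
With ω = v/R, the kinetic energy at speed v is ½(1+k)Mv² = (3/4)Mv².
Energy conservation from release (height h) to the top (height 2r): Mgh = Mg(2r) + (3/4)M·gr.
Thus h_min = 2r + (1+k)r/2 = r(2 + 1.5/2) = 0.443 × 2.75 ≈ 1.22 m.

h_min ≈ 1.22 m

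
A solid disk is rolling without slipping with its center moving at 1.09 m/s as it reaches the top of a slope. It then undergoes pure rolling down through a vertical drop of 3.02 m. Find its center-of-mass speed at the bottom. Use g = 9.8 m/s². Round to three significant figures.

For this body I = (1/2)MR², i.e. k = I/(MR²) = 0.5.
Since it rolls without slipping, ω = v/R and KE = ½Mv² + ½Iω² = ½(1+k)Mv² = (3/4)Mv².
Conserving energy between top and bottom: (3/4)Mv² = (3/4)Mv₀² + Mgh, hence v² = v₀² + 2gh/(1+k).
v = √(1.09² + 2×9.8×3.02/1.5) = √40.65 ≈ 6.38 m/s.

v ≈ 6.38 m/s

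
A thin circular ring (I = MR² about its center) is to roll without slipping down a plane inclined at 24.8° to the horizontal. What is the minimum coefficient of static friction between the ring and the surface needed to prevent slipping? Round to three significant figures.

μ_min ≈ 0.231

For this body I = MR², i.e. k = I/(MR²) = 1.
Newton's second law down the slope: Mg sinθ − f = Ma. The torque equation fR = Iα (with α = a/R) gives f = kMa.
These give a = g sinθ/(1+k) and the required friction f = kMg sinθ/(1+k).
With N = Mg cosθ, the no-slip condition f ≤ μN gives μ_min = f/N = k tanθ/(1+k).
μ_min = 1 × tan24.8° / 2 ≈ 0.231.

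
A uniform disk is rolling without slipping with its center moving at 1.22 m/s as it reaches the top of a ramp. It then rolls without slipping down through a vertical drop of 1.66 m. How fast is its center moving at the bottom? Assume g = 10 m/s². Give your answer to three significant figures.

v ≈ 4.86 m/s

The moment of inertia is (1/2)MR², giving k ≡ I/(MR²) = 0.5.
The rolling condition ω = v/R makes the rotational term ½I(v/R)² = ½kMv², so KE_total = ½(1+k)Mv² = (3/4)Mv².
Energy conservation: (3/4)Mv₀² + Mgh = (3/4)Mv², so v² = v₀² + 2gh/(1+k).
v = √(1.22² + 2×10×1.66/1.5) = √23.62 ≈ 4.86 m/s.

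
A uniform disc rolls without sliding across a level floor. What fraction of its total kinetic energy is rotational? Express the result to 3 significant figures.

With I = (1/2)MR², the ratio k = I/(MR²) is 0.5.
With ω = v/R, KE_trans = ½Mv² and KE_rot = ½Iω² = ½kMv², so KE_total = ½(1+k)Mv².
The rotational fraction is therefore k/(1+k) = 0.5/1.5 ≈ 0.333.

fraction ≈ 0.333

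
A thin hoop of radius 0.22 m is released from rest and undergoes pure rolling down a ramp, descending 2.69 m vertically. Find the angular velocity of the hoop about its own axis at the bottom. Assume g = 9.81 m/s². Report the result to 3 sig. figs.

ω ≈ 23.4 rad/s

Here I = MR², so the shape factor k = I/(MR²) = 1.
Rolling without slipping gives ω = v/R, so the total kinetic energy is ½Mv² + ½Iω² = ½(1+k)Mv² = Mv².
Energy conservation Mgh = ½(1+k)Mv² gives v = √(2gh/(1+k)) = √(2 × 9.81 × 2.69 / 2) = 5.137 m/s.
Then ω = v/R = 5.137 / 0.22 ≈ 23.4 rad/s.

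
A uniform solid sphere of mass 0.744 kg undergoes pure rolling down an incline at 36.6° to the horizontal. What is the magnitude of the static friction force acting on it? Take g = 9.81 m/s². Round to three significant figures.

f ≈ 1.24 N

Here I = (2/5)MR², so the shape factor k = I/(MR²) = 0.4.
Newton's second law down the slope: Mg sinθ − f = Ma. The torque equation fR = Iα (with α = a/R) gives f = kMa.
Combining, a = g sinθ/(1+k) and f = kMa = kMg sinθ/(1+k).
f = 0.4 × 0.744 × 9.81 × sin36.6° / 1.4 ≈ 1.24 N.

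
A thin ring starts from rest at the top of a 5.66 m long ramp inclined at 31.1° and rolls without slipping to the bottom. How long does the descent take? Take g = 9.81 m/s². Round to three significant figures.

t ≈ 2.11 s

Here I = MR², so the shape factor k = I/(MR²) = 1.
Newton's second law down the slope: Mg sinθ − f = Ma. The torque equation fR = Iα (with α = a/R) gives f = kMa.
Hence a = g sinθ/(1+k) = 9.81×sin31.1°/2 = 2.534 m/s².
Starting from rest, L = ½at², so t = √(2L/a) = √(2×5.66/2.534) ≈ 2.11 s.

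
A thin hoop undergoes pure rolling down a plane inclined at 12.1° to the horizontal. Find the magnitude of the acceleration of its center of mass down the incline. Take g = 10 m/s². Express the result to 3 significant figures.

a ≈ 1.05 m/s²

With I = MR², the ratio k = I/(MR²) is 1.
Along the incline Mg sinθ − f = Ma, and torque about the center fR = Iα = kMR²(a/R) gives f = kMa.
Eliminating f: Mg sinθ = (1+k)Ma, so a = g sinθ/(1+k) = 10 × sin12.1° / 2 ≈ 1.05 m/s².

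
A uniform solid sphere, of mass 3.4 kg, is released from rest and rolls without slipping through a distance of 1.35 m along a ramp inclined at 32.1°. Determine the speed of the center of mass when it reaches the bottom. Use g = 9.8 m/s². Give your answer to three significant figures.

With I = (2/5)MR², the ratio k = I/(MR²) is 0.4.
The rolling condition ω = v/R makes the rotational term ½I(v/R)² = ½kMv², so KE_total = ½(1+k)Mv² = (7/10)Mv².
The vertical drop is h = L sinθ = 1.35 × sin32.1° = 0.7174 m.
Setting Mgh = (7/10)Mv² gives v = √(2gh/(1+k)) = √(2·9.8·0.7174/1.4) ≈ 3.17 m/s.

v ≈ 3.17 m/s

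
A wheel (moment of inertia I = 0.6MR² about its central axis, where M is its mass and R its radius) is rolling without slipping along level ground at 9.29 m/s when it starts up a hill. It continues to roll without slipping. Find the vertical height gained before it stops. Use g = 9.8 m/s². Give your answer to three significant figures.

With I = 0.6MR², the ratio k = I/(MR²) is 0.6.
The rolling condition ω = v/R makes the rotational term ½I(v/R)² = ½kMv², so KE_total = ½(1+k)Mv² = (4/5)Mv².
At the top the kinetic energy is zero, so (4/5)Mv₀² = Mgh.
Thus h = (1+k)v₀²/(2g) = 1.6 × 9.29² / (2 × 9.8) ≈ 7.05 m.

h ≈ 7.05 m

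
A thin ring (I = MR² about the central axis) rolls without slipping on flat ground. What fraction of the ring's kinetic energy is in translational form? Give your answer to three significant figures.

With I = MR², the ratio k = I/(MR²) is 1.
Since ω = v/R, the translational part is ½Mv² and the rotational part is ½I(v/R)² = ½kMv²; the total is ½(1+k)Mv².
The translational fraction is therefore 1/(1+k) = 1/2 ≈ 0.500.

fraction ≈ 0.500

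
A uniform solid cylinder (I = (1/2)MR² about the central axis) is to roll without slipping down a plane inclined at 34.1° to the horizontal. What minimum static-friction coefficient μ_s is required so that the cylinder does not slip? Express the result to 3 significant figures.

For this body I = (1/2)MR², i.e. k = I/(MR²) = 0.5.
Along the incline Mg sinθ − f = Ma, and torque about the center fR = Iα = kMR²(a/R) gives f = kMa.
These give a = g sinθ/(1+k) and the required friction f = kMg sinθ/(1+k).
With N = Mg cosθ, the no-slip condition f ≤ μN gives μ_min = f/N = k tanθ/(1+k).
μ_min = 0.5 × tan34.1° / 1.5 ≈ 0.226.

μ_min ≈ 0.226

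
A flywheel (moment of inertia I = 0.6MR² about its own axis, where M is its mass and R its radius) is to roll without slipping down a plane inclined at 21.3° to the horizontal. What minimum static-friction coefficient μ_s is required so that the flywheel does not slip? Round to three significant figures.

μ_min ≈ 0.146

Here I = 0.6MR², so the shape factor k = I/(MR²) = 0.6.
Newton's second law down the slope: Mg sinθ − f = Ma. The torque equation fR = Iα (with α = a/R) gives f = kMa.
These give a = g sinθ/(1+k) and the required friction f = kMg sinθ/(1+k).
With N = Mg cosθ, the no-slip condition f ≤ μN gives μ_min = f/N = k tanθ/(1+k).
μ_min = 0.6 × tan21.3° / 1.6 ≈ 0.146.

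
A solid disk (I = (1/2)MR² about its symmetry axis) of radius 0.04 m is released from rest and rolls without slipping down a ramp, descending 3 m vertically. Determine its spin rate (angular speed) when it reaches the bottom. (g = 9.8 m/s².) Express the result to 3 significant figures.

For this body I = (1/2)MR², i.e. k = I/(MR²) = 0.5.
The rolling condition ω = v/R makes the rotational term ½I(v/R)² = ½kMv², so KE_total = ½(1+k)Mv² = (3/4)Mv².
Energy conservation Mgh = ½(1+k)Mv² gives v = √(2gh/(1+k)) = √(2 × 9.8 × 3 / 1.5) = 6.261 m/s.
Then ω = v/R = 6.261 / 0.04 ≈ 157 rad/s.

ω ≈ 157 rad/s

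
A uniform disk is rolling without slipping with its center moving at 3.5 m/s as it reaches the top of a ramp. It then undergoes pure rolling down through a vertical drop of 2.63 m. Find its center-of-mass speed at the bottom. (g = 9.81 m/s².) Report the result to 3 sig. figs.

v ≈ 6.83 m/s

With I = (1/2)MR², the ratio k = I/(MR²) is 0.5.
The rolling condition ω = v/R makes the rotational term ½I(v/R)² = ½kMv², so KE_total = ½(1+k)Mv² = (3/4)Mv².
Energy conservation: (3/4)Mv₀² + Mgh = (3/4)Mv², so v² = v₀² + 2gh/(1+k).
v = √(3.5² + 2×9.81×2.63/1.5) = √46.65 ≈ 6.83 m/s.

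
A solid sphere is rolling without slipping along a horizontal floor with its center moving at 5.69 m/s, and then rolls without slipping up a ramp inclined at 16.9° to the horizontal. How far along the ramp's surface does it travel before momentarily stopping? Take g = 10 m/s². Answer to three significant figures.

d ≈ 7.80 m

Here I = (2/5)MR², so the shape factor k = I/(MR²) = 0.4.
The rolling condition ω = v/R makes the rotational term ½I(v/R)² = ½kMv², so KE_total = ½(1+k)Mv² = (7/10)Mv².
Setting this equal to Mgh gives the vertical rise h = (1+k)v₀²/(2g) = 1.4×5.69²/(2×10) = 2.266 m.
The distance along the slope is d = h/sinθ = 2.266/sin16.9° ≈ 7.80 m.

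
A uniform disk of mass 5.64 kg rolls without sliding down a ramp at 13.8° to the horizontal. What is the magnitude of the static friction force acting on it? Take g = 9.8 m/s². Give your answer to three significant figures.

f ≈ 4.39 N

For this body I = (1/2)MR², i.e. k = I/(MR²) = 0.5.
Translational: Mg sinθ − f = Ma. Rotational about the CM: fR = Iα = kMRa, so f = kMa.
Combining, a = g sinθ/(1+k) and f = kMa = kMg sinθ/(1+k).
f = 0.5 × 5.64 × 9.8 × sin13.8° / 1.5 ≈ 4.39 N.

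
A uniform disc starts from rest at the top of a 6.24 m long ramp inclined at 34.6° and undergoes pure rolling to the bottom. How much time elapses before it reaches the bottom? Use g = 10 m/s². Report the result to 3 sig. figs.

t ≈ 1.82 s

The moment of inertia is (1/2)MR², giving k ≡ I/(MR²) = 0.5.
Newton's second law down the slope: Mg sinθ − f = Ma. The torque equation fR = Iα (with α = a/R) gives f = kMa.
Hence a = g sinθ/(1+k) = 10×sin34.6°/1.5 = 3.786 m/s².
Starting from rest, L = ½at², so t = √(2L/a) = √(2×6.24/3.786) ≈ 1.82 s.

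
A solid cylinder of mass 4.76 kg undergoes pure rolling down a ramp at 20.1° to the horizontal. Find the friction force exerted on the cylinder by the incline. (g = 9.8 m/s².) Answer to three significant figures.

For this body I = (1/2)MR², i.e. k = I/(MR²) = 0.5.
Along the incline Mg sinθ − f = Ma, and torque about the center fR = Iα = kMR²(a/R) gives f = kMa.
Combining, a = g sinθ/(1+k) and f = kMa = kMg sinθ/(1+k).
f = 0.5 × 4.76 × 9.8 × sin20.1° / 1.5 ≈ 5.34 N.

f ≈ 5.34 N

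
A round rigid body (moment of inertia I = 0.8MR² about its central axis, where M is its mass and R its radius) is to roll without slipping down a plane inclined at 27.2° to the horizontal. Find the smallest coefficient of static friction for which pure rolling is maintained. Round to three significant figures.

With I = 0.8MR², the ratio k = I/(MR²) is 0.8.
Newton's second law down the slope: Mg sinθ − f = Ma. The torque equation fR = Iα (with α = a/R) gives f = kMa.
These give a = g sinθ/(1+k) and the required friction f = kMg sinθ/(1+k).
The normal force is N = Mg cosθ, so μ_min = f/N = k tanθ/(1+k).
μ_min = 0.8 × tan27.2° / 1.8 ≈ 0.228.

μ_min ≈ 0.228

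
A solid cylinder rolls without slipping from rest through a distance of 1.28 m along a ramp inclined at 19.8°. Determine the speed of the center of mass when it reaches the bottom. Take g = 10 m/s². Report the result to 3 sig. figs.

v ≈ 2.40 m/s

The moment of inertia is (1/2)MR², giving k ≡ I/(MR²) = 0.5.
Pure rolling means v = ωR; then KE = ½Mv² + ½I(v/R)² = ½(1+k)Mv² = (3/4)Mv².
The vertical drop is h = L sinθ = 1.28 × sin19.8° = 0.4336 m.
Energy conservation: Mgh = (3/4)Mv², so v = √(2gh/(1+k)) = √(2 × 10 × 0.4336 / 1.5) ≈ 2.40 m/s.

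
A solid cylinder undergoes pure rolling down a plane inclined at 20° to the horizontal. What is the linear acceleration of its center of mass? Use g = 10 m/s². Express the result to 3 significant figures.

The moment of inertia is (1/2)MR², giving k ≡ I/(MR²) = 0.5.
Along the incline Mg sinθ − f = Ma, and torque about the center fR = Iα = kMR²(a/R) gives f = kMa.
Eliminating f: Mg sinθ = (1+k)Ma, so a = g sinθ/(1+k) = 10 × sin20° / 1.5 ≈ 2.28 m/s².

a ≈ 2.28 m/s²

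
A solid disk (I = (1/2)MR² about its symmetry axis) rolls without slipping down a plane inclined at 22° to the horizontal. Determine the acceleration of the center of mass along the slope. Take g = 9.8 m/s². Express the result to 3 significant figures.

With I = (1/2)MR², the ratio k = I/(MR²) is 0.5.
Newton's second law down the slope: Mg sinθ − f = Ma. The torque equation fR = Iα (with α = a/R) gives f = kMa.
Eliminating f: Mg sinθ = (1+k)Ma, so a = g sinθ/(1+k) = 9.8 × sin22° / 1.5 ≈ 2.45 m/s².

a ≈ 2.45 m/s²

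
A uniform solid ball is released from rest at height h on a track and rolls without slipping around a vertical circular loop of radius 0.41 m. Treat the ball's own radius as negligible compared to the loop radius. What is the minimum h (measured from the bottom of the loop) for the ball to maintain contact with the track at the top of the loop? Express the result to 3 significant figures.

h_min ≈ 1.11 m

Here I = (2/5)MR², so the shape factor k = I/(MR²) = 0.4.
At the top of the loop, the minimum-contact condition is Mg = Mv_top²/r, so v_top² = gr.
With ω = v/R, the kinetic energy at speed v is ½(1+k)Mv² = (7/10)Mv².
Energy conservation from release (height h) to the top (height 2r): Mgh = Mg(2r) + (7/10)M·gr.
Thus h_min = 2r + (1+k)r/2 = r(2 + 1.4/2) = 0.41 × 2.7 ≈ 1.11 m.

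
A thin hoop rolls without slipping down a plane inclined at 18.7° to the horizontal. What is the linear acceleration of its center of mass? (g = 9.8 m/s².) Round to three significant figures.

With I = MR², the ratio k = I/(MR²) is 1.
Newton's second law down the slope: Mg sinθ − f = Ma. The torque equation fR = Iα (with α = a/R) gives f = kMa.
Eliminating f: Mg sinθ = (1+k)Ma, so a = g sinθ/(1+k) = 9.8 × sin18.7° / 2 ≈ 1.57 m/s².

a ≈ 1.57 m/s²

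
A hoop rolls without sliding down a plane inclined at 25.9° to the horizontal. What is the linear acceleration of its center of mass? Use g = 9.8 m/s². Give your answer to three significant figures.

a ≈ 2.14 m/s²

For this body I = MR², i.e. k = I/(MR²) = 1.
Translational: Mg sinθ − f = Ma. Rotational about the CM: fR = Iα = kMRa, so f = kMa.
Eliminating f: Mg sinθ = (1+k)Ma, so a = g sinθ/(1+k) = 9.8 × sin25.9° / 2 ≈ 2.14 m/s².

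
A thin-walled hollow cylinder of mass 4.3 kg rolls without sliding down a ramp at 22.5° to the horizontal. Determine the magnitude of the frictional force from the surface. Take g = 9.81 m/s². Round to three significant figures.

Here I = MR², so the shape factor k = I/(MR²) = 1.
Newton's second law down the slope: Mg sinθ − f = Ma. The torque equation fR = Iα (with α = a/R) gives f = kMa.
Combining, a = g sinθ/(1+k) and f = kMa = kMg sinθ/(1+k).
f = 1 × 4.3 × 9.81 × sin22.5° / 2 ≈ 8.07 N.

f ≈ 8.07 N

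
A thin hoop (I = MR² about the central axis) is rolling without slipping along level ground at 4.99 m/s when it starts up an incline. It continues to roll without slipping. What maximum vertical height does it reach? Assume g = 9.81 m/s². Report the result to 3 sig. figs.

h ≈ 2.54 m

For this body I = MR², i.e. k = I/(MR²) = 1.
Pure rolling means v = ωR; then KE = ½Mv² + ½I(v/R)² = ½(1+k)Mv² = Mv².
At the top the kinetic energy is zero, so Mv₀² = Mgh.
Thus h = (1+k)v₀²/(2g) = 2 × 4.99² / (2 × 9.81) ≈ 2.54 m.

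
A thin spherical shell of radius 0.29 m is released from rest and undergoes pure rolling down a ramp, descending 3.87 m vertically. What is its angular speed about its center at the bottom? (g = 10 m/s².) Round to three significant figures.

For this body I = (2/3)MR², i.e. k = I/(MR²) = 2/3.
Pure rolling means v = ωR; then KE = ½Mv² + ½I(v/R)² = ½(1+k)Mv² = (5/6)Mv².
Energy conservation Mgh = ½(1+k)Mv² gives v = √(2gh/(1+k)) = √(2 × 10 × 3.87 / 1.667) = 6.815 m/s.
Then ω = v/R = 6.815 / 0.29 ≈ 23.5 rad/s.

ω ≈ 23.5 rad/s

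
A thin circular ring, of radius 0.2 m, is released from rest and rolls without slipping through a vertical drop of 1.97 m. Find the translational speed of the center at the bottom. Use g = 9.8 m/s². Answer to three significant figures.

v ≈ 4.39 m/s

For this body I = MR², i.e. k = I/(MR²) = 1.
Rolling without slipping gives ω = v/R, so the total kinetic energy is ½Mv² + ½Iω² = ½(1+k)Mv² = Mv².
Setting Mgh = Mv² gives v = √(2gh/(1+k)) = √(2·9.8·1.97/2) ≈ 4.39 m/s.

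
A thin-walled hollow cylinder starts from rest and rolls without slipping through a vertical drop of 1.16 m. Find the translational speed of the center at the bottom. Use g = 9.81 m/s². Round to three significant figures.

With I = MR², the ratio k = I/(MR²) is 1.
Rolling without slipping gives ω = v/R, so the total kinetic energy is ½Mv² + ½Iω² = ½(1+k)Mv² = Mv².
Setting Mgh = Mv² gives v = √(2gh/(1+k)) = √(2·9.81·1.16/2) ≈ 3.37 m/s.

v ≈ 3.37 m/s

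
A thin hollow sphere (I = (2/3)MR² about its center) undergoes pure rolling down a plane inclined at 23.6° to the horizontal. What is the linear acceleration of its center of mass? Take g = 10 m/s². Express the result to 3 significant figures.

With I = (2/3)MR², the ratio k = I/(MR²) is 2/3.
Newton's second law down the slope: Mg sinθ − f = Ma. The torque equation fR = Iα (with α = a/R) gives f = kMa.
Eliminating f: Mg sinθ = (1+k)Ma, so a = g sinθ/(1+k) = 10 × sin23.6° / 1.667 ≈ 2.40 m/s².

a ≈ 2.40 m/s²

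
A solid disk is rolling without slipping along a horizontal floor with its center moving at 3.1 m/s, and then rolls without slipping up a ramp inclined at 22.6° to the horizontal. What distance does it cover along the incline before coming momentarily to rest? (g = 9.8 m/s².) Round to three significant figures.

Here I = (1/2)MR², so the shape factor k = I/(MR²) = 0.5.
Rolling without slipping gives ω = v/R, so the total kinetic energy is ½Mv² + ½Iω² = ½(1+k)Mv² = (3/4)Mv².
Setting this equal to Mgh gives the vertical rise h = (1+k)v₀²/(2g) = 1.5×3.1²/(2×9.8) = 0.7355 m.
The distance along the slope is d = h/sinθ = 0.7355/sin22.6° ≈ 1.91 m.

d ≈ 1.91 m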